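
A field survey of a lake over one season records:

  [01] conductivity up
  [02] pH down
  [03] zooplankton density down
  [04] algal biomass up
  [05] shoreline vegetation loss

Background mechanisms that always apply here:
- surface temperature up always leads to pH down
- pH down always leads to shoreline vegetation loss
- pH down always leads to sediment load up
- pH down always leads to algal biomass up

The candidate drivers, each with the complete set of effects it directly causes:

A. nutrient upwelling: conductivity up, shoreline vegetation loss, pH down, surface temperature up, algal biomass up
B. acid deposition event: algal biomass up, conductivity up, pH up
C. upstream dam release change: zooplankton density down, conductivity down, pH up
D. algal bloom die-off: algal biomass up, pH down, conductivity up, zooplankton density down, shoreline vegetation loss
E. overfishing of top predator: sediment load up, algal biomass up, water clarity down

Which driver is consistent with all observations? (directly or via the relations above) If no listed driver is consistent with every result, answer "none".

Checking each candidate against the observations:
(A) nutrient upwelling — conductivity up ✓; pH down ✓; zooplankton density down ✗; algal biomass up ✓; shoreline vegetation loss ✓
(B) acid deposition event — conductivity up ✓; pH down ✗; zooplankton density down ✗; algal biomass up ✓; shoreline vegetation loss ✗
(C) upstream dam release change — fails on conductivity up, pH down, algal biomass up, shoreline vegetation loss (predicts conductivity down, not conductivity up; predicts pH up, not pH down)
(D) algal bloom die-off — conductivity up ✓; pH down ✓; zooplankton density down ✓; algal biomass up ✓; shoreline vegetation loss ✓
(E) overfishing of top predator — does not account for conductivity up, pH down, zooplankton density down, shoreline vegetation loss
(D) alone accounts for all the evidence.

D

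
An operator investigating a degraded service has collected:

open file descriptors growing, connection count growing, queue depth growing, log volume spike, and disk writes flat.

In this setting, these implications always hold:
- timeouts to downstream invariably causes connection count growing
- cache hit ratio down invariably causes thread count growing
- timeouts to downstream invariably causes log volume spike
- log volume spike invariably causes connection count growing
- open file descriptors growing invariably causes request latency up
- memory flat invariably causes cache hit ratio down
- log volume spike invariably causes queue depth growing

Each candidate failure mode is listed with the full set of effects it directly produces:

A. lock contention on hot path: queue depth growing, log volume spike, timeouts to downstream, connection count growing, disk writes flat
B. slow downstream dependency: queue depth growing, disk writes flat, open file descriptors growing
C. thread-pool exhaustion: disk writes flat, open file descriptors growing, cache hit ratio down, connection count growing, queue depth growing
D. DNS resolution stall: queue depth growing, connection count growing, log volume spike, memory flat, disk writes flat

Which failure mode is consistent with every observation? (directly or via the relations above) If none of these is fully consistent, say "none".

Per-candidate check:
(A) lock contention on hot path — open file descriptors growing -; connection count growing +; queue depth growing +; log volume spike +; disk writes flat +
(B) slow downstream dependency — does not account for connection count growing, log volume spike
(C) thread-pool exhaustion — open file descriptors growing +; connection count growing +; queue depth growing +; log volume spike -; disk writes flat +
(D) DNS resolution stall — open file descriptors growing -; connection count growing +; queue depth growing +; log volume spike +; disk writes flat +
None of the listed candidates fits everything.

none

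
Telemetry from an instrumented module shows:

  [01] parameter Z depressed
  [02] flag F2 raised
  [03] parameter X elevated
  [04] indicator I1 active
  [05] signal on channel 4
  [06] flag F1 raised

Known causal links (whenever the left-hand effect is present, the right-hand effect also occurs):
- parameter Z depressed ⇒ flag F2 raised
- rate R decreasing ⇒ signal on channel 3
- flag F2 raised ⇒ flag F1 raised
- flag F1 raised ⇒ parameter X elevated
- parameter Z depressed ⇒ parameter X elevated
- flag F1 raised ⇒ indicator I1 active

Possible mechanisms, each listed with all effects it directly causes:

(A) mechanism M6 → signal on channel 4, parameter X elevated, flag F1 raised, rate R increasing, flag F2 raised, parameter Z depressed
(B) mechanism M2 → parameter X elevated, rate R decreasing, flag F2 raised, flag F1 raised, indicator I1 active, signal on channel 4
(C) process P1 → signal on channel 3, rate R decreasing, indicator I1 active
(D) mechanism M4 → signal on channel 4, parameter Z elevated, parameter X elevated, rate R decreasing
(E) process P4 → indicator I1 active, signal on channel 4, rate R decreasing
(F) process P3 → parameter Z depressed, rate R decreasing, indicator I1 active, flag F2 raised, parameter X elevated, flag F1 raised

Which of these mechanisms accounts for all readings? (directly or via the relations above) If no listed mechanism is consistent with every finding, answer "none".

A

Testing each hypothesis:
(A) mechanism M6 — accounts for every observation (indicator I1 active via flag F1 raised → indicator I1 active)
(B) mechanism M2 — parameter Z depressed miss; flag F2 raised match; parameter X elevated match; indicator I1 active match; signal on channel 4 match; flag F1 raised match
(C) process P1 — parameter Z depressed miss; flag F2 raised miss; parameter X elevated miss; indicator I1 active match; signal on channel 4 miss; flag F1 raised miss
(D) mechanism M4 — fails on parameter Z depressed, flag F2 raised, indicator I1 active, flag F1 raised (predicts parameter Z elevated, not parameter Z depressed)
(E) process P4 — parameter Z depressed miss; flag F2 raised miss; parameter X elevated miss; indicator I1 active match; signal on channel 4 match; flag F1 raised miss
(F) process P3 — parameter Z depressed match; flag F2 raised match; parameter X elevated match; indicator I1 active match; signal on channel 4 miss; flag F1 raised match
(A) is the only candidate with no mismatches.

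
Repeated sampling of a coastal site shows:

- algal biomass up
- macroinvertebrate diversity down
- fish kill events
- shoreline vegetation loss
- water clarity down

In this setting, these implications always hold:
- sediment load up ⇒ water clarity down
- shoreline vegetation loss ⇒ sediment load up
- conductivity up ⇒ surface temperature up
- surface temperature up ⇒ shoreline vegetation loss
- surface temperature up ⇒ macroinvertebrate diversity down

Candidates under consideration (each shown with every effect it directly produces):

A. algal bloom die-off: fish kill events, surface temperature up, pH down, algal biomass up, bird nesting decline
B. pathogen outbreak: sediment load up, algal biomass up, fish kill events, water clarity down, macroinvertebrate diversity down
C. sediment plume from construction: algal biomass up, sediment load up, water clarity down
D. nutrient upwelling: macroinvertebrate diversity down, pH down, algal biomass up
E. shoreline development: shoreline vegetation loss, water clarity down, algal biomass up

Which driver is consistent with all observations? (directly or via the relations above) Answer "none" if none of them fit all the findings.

For each candidate, compare predicted effects to what was observed:
(A) algal bloom die-off — algal biomass up match; macroinvertebrate diversity down match (via surface temperature up → macroinvertebrate diversity down); fish kill events match; shoreline vegetation loss match (via surface temperature up → shoreline vegetation loss); water clarity down match (via surface temperature up → shoreline vegetation loss → sediment load up → water clarity down)
(B) pathogen outbreak — algal biomass up match; macroinvertebrate diversity down match; fish kill events match; shoreline vegetation loss miss; water clarity down match
(C) sediment plume from construction — does not account for macroinvertebrate diversity down, fish kill events, shoreline vegetation loss
(D) nutrient upwelling — algal biomass up match; macroinvertebrate diversity down match; fish kill events miss; shoreline vegetation loss miss; water clarity down miss
(E) shoreline development — algal biomass up match; macroinvertebrate diversity down miss; fish kill events miss; shoreline vegetation loss match; water clarity down match
(A) is the only candidate with no mismatches.

A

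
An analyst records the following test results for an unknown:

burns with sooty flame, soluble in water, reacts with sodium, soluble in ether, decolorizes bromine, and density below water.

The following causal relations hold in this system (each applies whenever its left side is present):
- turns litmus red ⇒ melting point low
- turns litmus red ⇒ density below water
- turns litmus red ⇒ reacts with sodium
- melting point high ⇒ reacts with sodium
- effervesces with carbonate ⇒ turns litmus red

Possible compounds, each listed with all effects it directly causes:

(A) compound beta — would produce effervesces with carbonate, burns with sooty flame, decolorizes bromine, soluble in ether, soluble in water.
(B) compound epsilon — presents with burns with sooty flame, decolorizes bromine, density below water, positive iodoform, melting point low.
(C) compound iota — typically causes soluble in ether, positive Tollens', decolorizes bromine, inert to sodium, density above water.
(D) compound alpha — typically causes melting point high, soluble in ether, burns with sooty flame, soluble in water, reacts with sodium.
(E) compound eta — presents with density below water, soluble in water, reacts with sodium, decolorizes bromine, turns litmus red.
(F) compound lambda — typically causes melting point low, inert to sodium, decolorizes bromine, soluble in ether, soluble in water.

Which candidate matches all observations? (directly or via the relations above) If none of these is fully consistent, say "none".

A

For each candidate, compare predicted effects to what was observed:
(A) compound beta — accounts for every observation (reacts with sodium through effervesces with carbonate → turns litmus red → reacts with sodium)
(B) compound epsilon — burns with sooty flame +; soluble in water -; reacts with sodium -; soluble in ether -; decolorizes bromine +; density below water +
(C) compound iota — burns with sooty flame -; soluble in water -; reacts with sodium -; soluble in ether +; decolorizes bromine +; density below water -
(D) compound alpha — burns with sooty flame +; soluble in water +; reacts with sodium +; soluble in ether +; decolorizes bromine -; density below water -
(E) compound eta — does not account for burns with sooty flame, soluble in ether
(F) compound lambda — fails on burns with sooty flame, reacts with sodium, density below water (predicts inert to sodium, not reacts with sodium)
(A) alone accounts for all the evidence.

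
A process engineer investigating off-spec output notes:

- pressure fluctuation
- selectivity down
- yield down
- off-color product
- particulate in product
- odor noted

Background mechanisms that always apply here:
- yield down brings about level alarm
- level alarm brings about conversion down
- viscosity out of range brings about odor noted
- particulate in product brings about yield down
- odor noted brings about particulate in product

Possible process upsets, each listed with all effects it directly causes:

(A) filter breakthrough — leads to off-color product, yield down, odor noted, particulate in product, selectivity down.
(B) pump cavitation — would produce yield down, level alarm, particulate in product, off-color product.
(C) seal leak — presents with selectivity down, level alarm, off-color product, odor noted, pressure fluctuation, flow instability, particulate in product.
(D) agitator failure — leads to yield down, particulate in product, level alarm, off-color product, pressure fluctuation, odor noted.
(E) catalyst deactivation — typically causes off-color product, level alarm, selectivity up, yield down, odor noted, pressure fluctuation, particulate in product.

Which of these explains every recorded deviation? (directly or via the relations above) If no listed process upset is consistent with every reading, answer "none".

Per-candidate check:
(A) filter breakthrough — pressure fluctuation NO; selectivity down yes; yield down yes; off-color product yes; particulate in product yes; odor noted yes
(B) pump cavitation — does not account for pressure fluctuation, selectivity down, odor noted
(C) seal leak — accounts for every observation (yield down through particulate in product → yield down)
(D) agitator failure — pressure fluctuation yes; selectivity down NO; yield down yes; off-color product yes; particulate in product yes; odor noted yes
(E) catalyst deactivation — pressure fluctuation yes; selectivity down NO; yield down yes; off-color product yes; particulate in product yes; odor noted yes
(C) alone accounts for all the evidence.

C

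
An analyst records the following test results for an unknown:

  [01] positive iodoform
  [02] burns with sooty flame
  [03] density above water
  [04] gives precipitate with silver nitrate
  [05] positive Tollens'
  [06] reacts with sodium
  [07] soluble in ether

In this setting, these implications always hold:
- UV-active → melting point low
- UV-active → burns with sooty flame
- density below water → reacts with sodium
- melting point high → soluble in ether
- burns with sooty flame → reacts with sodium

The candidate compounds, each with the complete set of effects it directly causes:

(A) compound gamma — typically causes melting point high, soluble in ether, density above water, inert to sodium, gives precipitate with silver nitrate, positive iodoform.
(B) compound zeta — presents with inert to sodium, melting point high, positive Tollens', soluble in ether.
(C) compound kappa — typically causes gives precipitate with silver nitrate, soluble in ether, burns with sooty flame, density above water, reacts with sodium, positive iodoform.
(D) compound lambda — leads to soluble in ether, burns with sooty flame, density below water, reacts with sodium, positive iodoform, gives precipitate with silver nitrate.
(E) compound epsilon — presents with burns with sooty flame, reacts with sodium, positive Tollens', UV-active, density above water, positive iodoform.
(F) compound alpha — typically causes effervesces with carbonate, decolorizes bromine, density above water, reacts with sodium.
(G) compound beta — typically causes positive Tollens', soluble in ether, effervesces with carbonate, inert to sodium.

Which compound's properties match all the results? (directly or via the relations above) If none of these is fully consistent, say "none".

none

Checking each candidate against the observations:
(A) compound gamma — positive iodoform +; burns with sooty flame -; density above water +; gives precipitate with silver nitrate +; positive Tollens' -; reacts with sodium -; soluble in ether +
(B) compound zeta — fails on positive iodoform, burns with sooty flame, density above water, gives precipitate with silver nitrate, reacts with sodium (predicts inert to sodium, not reacts with sodium)
(C) compound kappa — positive iodoform +; burns with sooty flame +; density above water +; gives precipitate with silver nitrate +; positive Tollens' -; reacts with sodium +; soluble in ether +
(D) compound lambda — positive iodoform +; burns with sooty flame +; density above water -; gives precipitate with silver nitrate +; positive Tollens' -; reacts with sodium +; soluble in ether +
(E) compound epsilon — does not account for gives precipitate with silver nitrate, soluble in ether
(F) compound alpha — does not account for positive iodoform, burns with sooty flame, gives precipitate with silver nitrate, positive Tollens', soluble in ether
(G) compound beta — fails on positive iodoform, burns with sooty flame, density above water, gives precipitate with silver nitrate, reacts with sodium (predicts inert to sodium, not reacts with sodium)
None of the listed candidates fits everything.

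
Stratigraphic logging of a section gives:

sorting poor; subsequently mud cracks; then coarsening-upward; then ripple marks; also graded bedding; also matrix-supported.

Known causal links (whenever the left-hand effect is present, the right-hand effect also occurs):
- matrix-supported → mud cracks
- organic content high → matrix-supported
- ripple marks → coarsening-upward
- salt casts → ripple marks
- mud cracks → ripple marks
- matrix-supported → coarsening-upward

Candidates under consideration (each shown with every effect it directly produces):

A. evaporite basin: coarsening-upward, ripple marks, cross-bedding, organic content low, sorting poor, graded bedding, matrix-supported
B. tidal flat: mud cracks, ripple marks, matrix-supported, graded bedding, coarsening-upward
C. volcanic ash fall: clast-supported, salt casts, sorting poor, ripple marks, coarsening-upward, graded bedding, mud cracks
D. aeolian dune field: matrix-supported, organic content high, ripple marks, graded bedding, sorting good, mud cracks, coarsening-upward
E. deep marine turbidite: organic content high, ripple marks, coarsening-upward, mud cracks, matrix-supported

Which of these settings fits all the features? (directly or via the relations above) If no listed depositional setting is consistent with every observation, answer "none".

A

Testing each hypothesis:
(A) evaporite basin — accounts for every observation (mud cracks through matrix-supported → mud cracks)
(B) tidal flat — does not account for sorting poor
(C) volcanic ash fall — sorting poor yes; mud cracks yes; coarsening-upward yes; ripple marks yes; graded bedding yes; matrix-supported NO
(D) aeolian dune field — sorting poor NO; mud cracks yes; coarsening-upward yes; ripple marks yes; graded bedding yes; matrix-supported yes
(E) deep marine turbidite — does not account for sorting poor, graded bedding
(A) is the only candidate with no mismatches.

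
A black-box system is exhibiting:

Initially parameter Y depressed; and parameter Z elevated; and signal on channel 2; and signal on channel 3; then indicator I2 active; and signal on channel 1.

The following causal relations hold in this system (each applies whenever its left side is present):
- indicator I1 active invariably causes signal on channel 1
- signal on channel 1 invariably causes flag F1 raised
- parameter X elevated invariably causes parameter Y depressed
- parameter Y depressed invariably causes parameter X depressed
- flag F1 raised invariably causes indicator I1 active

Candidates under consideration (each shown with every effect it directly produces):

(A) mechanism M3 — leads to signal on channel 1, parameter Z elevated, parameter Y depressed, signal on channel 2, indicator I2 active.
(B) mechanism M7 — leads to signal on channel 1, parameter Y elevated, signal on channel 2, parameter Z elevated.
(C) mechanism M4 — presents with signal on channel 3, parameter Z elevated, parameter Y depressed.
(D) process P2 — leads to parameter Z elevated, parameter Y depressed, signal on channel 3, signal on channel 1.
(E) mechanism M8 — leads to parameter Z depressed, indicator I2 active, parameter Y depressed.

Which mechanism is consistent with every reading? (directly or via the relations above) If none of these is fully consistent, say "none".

none

Testing each hypothesis:
(A) mechanism M3 — does not account for signal on channel 3
(B) mechanism M7 — parameter Y depressed miss; parameter Z elevated match; signal on channel 2 match; signal on channel 3 miss; indicator I2 active miss; signal on channel 1 match
(C) mechanism M4 — does not account for signal on channel 2, indicator I2 active, signal on channel 1
(D) process P2 — parameter Y depressed match; parameter Z elevated match; signal on channel 2 miss; signal on channel 3 match; indicator I2 active miss; signal on channel 1 match
(E) mechanism M8 — fails on parameter Z elevated, signal on channel 2, signal on channel 3, signal on channel 1 (predicts parameter Z depressed, not parameter Z elevated)
None of the listed candidates fits everything.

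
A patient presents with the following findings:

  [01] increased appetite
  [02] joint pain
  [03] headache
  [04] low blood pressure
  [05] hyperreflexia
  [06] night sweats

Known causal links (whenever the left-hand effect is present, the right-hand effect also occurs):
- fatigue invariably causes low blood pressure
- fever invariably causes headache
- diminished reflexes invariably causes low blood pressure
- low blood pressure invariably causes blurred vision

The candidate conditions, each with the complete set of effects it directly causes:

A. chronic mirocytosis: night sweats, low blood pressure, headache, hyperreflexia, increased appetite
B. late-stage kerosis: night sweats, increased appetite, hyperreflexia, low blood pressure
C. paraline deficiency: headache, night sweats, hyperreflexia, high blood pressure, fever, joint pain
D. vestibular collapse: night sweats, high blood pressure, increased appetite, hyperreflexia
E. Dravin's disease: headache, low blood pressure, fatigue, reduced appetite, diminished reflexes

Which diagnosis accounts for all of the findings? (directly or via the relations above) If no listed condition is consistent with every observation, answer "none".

none

Per-candidate check:
(A) chronic mirocytosis — does not account for joint pain
(B) late-stage kerosis — does not account for joint pain, headache
(C) paraline deficiency — fails on increased appetite, low blood pressure (predicts high blood pressure, not low blood pressure)
(D) vestibular collapse — increased appetite yes; joint pain NO; headache NO; low blood pressure NO; hyperreflexia yes; night sweats yes
(E) Dravin's disease — increased appetite NO; joint pain NO; headache yes; low blood pressure yes; hyperreflexia NO; night sweats NO
None of the listed candidates fits everything.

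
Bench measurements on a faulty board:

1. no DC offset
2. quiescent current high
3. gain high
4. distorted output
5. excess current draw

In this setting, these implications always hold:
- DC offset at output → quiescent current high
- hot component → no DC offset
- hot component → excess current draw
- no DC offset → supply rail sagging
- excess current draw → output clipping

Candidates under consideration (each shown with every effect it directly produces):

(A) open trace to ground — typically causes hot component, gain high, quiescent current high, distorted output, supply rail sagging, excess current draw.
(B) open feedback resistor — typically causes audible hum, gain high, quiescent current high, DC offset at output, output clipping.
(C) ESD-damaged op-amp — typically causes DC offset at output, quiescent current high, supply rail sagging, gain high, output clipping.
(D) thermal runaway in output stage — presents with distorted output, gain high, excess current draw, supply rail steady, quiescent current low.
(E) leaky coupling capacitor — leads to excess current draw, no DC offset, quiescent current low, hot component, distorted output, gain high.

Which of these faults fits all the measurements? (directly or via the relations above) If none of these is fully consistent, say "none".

A

Testing each hypothesis:
(A) open trace to ground — accounts for every observation (no DC offset through hot component → no DC offset)
(B) open feedback resistor — fails on no DC offset, distorted output, excess current draw (predicts DC offset at output, not no DC offset)
(C) ESD-damaged op-amp — fails on no DC offset, distorted output, excess current draw (predicts DC offset at output, not no DC offset)
(D) thermal runaway in output stage — fails on no DC offset, quiescent current high (predicts quiescent current low, not quiescent current high)
(E) leaky coupling capacitor — no DC offset match; quiescent current high miss; gain high match; distorted output match; excess current draw match
Only (A) is consistent with every observation.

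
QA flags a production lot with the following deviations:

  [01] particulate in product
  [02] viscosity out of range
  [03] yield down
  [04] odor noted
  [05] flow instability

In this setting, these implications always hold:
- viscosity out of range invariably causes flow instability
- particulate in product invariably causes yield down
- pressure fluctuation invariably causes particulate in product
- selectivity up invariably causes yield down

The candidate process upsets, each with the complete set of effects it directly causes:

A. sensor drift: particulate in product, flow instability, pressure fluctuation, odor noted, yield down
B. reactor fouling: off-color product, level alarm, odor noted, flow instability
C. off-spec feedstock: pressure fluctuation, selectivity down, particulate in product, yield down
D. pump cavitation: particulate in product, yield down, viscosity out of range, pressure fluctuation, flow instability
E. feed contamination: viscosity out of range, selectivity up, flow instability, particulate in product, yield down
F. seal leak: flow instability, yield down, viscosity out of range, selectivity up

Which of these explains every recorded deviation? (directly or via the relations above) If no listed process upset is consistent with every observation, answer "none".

none

Checking each candidate against the observations:
(A) sensor drift — does not account for viscosity out of range
(B) reactor fouling — does not account for particulate in product, viscosity out of range, yield down
(C) off-spec feedstock — does not account for viscosity out of range, odor noted, flow instability
(D) pump cavitation — does not account for odor noted
(E) feed contamination — particulate in product match; viscosity out of range match; yield down match; odor noted miss; flow instability match
(F) seal leak — particulate in product miss; viscosity out of range match; yield down match; odor noted miss; flow instability match
No candidate is consistent with all observations.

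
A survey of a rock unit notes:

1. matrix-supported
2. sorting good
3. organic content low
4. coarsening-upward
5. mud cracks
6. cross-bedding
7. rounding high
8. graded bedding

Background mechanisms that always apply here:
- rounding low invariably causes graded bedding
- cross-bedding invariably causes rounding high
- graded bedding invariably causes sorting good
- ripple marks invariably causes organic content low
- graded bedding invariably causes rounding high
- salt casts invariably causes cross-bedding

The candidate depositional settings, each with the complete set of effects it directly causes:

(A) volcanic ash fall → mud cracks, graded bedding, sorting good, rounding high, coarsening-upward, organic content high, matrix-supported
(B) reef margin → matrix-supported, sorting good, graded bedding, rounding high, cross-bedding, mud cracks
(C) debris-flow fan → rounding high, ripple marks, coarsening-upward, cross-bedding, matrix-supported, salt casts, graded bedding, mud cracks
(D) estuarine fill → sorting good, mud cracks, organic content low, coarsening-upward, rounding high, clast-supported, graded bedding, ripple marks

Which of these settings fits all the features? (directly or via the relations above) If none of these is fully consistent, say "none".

C

Checking each candidate against the observations:
(A) volcanic ash fall — fails on organic content low, cross-bedding (predicts organic content high, not organic content low)
(B) reef margin — does not account for organic content low, coarsening-upward
(C) debris-flow fan — matrix-supported yes; sorting good yes (by graded bedding → sorting good); organic content low yes (by ripple marks → organic content low); coarsening-upward yes; mud cracks yes; cross-bedding yes; rounding high yes; graded bedding yes
(D) estuarine fill — fails on matrix-supported, cross-bedding (predicts clast-supported, not matrix-supported)
(C) is the only candidate with no mismatches.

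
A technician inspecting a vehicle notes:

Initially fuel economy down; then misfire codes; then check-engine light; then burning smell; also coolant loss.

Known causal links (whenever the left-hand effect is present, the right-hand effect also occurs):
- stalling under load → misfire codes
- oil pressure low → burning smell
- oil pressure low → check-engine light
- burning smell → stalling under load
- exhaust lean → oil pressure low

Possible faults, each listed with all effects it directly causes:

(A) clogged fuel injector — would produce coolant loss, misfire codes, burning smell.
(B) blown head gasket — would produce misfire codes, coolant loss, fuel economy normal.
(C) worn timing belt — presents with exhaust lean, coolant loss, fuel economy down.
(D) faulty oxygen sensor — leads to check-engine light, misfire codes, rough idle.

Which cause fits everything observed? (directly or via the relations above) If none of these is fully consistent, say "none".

Per-candidate check:
(A) clogged fuel injector — fuel economy down ✗; misfire codes ✓; check-engine light ✗; burning smell ✓; coolant loss ✓
(B) blown head gasket — fuel economy down ✗; misfire codes ✓; check-engine light ✗; burning smell ✗; coolant loss ✓
(C) worn timing belt — accounts for every observation (misfire codes via exhaust lean → oil pressure low → burning smell → stalling under load → misfire codes)
(D) faulty oxygen sensor — fuel economy down ✗; misfire codes ✓; check-engine light ✓; burning smell ✗; coolant loss ✗
Only (C) is consistent with every observation.

C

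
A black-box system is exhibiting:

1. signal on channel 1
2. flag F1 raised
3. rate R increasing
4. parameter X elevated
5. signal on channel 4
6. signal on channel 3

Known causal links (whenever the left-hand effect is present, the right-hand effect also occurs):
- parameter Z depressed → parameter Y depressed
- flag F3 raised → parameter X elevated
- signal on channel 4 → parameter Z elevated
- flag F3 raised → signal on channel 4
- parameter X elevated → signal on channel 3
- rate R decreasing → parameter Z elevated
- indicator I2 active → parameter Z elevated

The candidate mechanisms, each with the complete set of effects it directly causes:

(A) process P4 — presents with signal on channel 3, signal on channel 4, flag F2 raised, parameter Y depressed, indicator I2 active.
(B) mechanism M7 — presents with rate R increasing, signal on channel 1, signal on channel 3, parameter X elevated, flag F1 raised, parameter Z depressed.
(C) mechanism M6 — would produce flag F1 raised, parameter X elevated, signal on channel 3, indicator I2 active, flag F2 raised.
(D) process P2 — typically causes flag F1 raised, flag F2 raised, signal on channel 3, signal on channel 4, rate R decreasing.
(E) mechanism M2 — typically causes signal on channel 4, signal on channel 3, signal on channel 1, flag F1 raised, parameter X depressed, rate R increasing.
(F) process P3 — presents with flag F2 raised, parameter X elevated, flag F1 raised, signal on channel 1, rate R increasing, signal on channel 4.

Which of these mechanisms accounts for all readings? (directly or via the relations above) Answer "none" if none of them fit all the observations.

Per-candidate check:
(A) process P4 — signal on channel 1 NO; flag F1 raised NO; rate R increasing NO; parameter X elevated NO; signal on channel 4 yes; signal on channel 3 yes
(B) mechanism M7 — signal on channel 1 yes; flag F1 raised yes; rate R increasing yes; parameter X elevated yes; signal on channel 4 NO; signal on channel 3 yes
(C) mechanism M6 — does not account for signal on channel 1, rate R increasing, signal on channel 4
(D) process P2 — fails on signal on channel 1, rate R increasing, parameter X elevated (predicts rate R decreasing, not rate R increasing)
(E) mechanism M2 — fails on parameter X elevated (predicts parameter X depressed, not parameter X elevated)
(F) process P3 — accounts for every observation (signal on channel 3 via parameter X elevated → signal on channel 3)
(F) is the only candidate with no mismatches.

F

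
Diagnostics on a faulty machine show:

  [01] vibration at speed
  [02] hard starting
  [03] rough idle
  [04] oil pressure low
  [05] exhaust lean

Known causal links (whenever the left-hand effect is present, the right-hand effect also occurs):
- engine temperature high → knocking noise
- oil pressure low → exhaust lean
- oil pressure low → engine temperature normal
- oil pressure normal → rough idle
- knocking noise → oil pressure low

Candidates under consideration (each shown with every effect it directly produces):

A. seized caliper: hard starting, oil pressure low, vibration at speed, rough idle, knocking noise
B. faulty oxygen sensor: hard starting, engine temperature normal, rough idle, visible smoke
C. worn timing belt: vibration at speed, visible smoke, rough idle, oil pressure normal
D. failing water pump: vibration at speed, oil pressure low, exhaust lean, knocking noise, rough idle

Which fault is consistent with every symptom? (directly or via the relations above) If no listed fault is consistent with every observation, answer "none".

A

For each candidate, compare predicted effects to what was observed:
(A) seized caliper — accounts for every observation (exhaust lean via oil pressure low → exhaust lean)
(B) faulty oxygen sensor — does not account for vibration at speed, oil pressure low, exhaust lean
(C) worn timing belt — fails on hard starting, oil pressure low, exhaust lean (predicts oil pressure normal, not oil pressure low)
(D) failing water pump — does not account for hard starting
(A) is the only candidate with no mismatches.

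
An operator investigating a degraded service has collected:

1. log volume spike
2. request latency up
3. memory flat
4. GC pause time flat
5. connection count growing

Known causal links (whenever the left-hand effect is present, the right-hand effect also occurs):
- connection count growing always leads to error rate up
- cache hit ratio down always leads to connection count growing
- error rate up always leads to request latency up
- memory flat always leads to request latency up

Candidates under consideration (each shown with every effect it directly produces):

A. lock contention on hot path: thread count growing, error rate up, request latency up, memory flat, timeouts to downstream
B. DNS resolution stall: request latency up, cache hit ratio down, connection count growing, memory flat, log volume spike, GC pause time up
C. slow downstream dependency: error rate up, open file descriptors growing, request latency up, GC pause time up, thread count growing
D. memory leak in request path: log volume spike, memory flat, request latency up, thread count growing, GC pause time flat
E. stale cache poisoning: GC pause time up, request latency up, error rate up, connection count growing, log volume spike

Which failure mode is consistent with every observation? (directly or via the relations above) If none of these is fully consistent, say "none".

Per-candidate check:
(A) lock contention on hot path — does not account for log volume spike, GC pause time flat, connection count growing
(B) DNS resolution stall — fails on GC pause time flat (predicts GC pause time up, not GC pause time flat)
(C) slow downstream dependency — log volume spike miss; request latency up match; memory flat miss; GC pause time flat miss; connection count growing miss
(D) memory leak in request path — does not account for connection count growing
(E) stale cache poisoning — log volume spike match; request latency up match; memory flat miss; GC pause time flat miss; connection count growing match
No candidate is consistent with all observations.

none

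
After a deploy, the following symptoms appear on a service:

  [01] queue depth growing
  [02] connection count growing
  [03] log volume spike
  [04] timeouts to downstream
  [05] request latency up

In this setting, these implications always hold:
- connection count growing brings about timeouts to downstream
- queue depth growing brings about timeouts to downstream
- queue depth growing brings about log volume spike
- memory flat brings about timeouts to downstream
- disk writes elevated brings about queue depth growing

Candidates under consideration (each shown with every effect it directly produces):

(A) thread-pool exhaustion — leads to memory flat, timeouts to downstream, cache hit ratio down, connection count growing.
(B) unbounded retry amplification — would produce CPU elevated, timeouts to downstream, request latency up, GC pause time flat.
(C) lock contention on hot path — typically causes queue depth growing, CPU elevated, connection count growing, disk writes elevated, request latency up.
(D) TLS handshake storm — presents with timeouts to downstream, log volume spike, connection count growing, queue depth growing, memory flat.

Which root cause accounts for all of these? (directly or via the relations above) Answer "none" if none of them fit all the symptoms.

C

Per-candidate check:
(A) thread-pool exhaustion — does not account for queue depth growing, log volume spike, request latency up
(B) unbounded retry amplification — does not account for queue depth growing, connection count growing, log volume spike
(C) lock contention on hot path — accounts for every observation (log volume spike by queue depth growing → log volume spike)
(D) TLS handshake storm — does not account for request latency up
(C) alone accounts for all the evidence.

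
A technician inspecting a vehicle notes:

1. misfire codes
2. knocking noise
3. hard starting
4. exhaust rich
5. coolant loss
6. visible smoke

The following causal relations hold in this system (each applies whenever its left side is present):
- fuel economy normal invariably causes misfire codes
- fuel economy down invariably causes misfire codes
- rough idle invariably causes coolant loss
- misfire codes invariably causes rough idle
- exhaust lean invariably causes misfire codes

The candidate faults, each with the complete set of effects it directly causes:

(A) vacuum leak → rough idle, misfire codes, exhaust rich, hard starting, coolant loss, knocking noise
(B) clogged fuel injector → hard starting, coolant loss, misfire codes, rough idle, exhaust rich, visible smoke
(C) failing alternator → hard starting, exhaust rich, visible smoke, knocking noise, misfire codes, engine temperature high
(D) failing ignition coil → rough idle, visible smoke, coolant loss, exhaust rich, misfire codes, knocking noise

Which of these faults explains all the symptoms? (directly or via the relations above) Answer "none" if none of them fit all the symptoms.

C

For each candidate, compare predicted effects to what was observed:
(A) vacuum leak — does not account for visible smoke
(B) clogged fuel injector — does not account for knocking noise
(C) failing alternator — accounts for every observation (coolant loss by misfire codes → rough idle → coolant loss)
(D) failing ignition coil — does not account for hard starting
(C) alone accounts for all the evidence.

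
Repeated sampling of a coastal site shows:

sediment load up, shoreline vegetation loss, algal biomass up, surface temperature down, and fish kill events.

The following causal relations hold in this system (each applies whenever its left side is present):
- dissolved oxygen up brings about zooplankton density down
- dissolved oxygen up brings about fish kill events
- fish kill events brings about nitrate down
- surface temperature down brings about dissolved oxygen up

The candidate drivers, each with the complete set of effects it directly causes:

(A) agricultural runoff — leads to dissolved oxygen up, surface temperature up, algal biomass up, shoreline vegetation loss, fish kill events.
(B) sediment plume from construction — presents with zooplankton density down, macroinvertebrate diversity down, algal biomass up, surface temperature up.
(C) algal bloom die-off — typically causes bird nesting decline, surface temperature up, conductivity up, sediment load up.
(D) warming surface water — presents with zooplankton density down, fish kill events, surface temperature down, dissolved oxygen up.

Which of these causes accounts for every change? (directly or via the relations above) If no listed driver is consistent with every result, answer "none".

none

Checking each candidate against the observations:
(A) agricultural runoff — sediment load up NO; shoreline vegetation loss yes; algal biomass up yes; surface temperature down NO; fish kill events yes
(B) sediment plume from construction — sediment load up NO; shoreline vegetation loss NO; algal biomass up yes; surface temperature down NO; fish kill events NO
(C) algal bloom die-off — sediment load up yes; shoreline vegetation loss NO; algal biomass up NO; surface temperature down NO; fish kill events NO
(D) warming surface water — sediment load up NO; shoreline vegetation loss NO; algal biomass up NO; surface temperature down yes; fish kill events yes
None of the listed candidates fits everything.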